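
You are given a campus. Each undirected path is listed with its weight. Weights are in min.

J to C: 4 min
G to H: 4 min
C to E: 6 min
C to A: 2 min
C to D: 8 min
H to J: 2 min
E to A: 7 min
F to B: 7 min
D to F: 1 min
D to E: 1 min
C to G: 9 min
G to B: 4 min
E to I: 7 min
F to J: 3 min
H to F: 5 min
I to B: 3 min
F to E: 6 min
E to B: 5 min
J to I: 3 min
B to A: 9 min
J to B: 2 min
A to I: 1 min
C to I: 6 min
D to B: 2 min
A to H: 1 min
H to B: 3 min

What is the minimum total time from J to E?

5 min

Compare a few routes:
J → B → D → E: 2+2+1 = 5
J → H → B → D → E: 2+3+2+1 = 8
J → I → B → D → E: 3+3+2+1 = 9
J → B → E: 2+5 = 7
The minimum is 5 min via J → B → D → E.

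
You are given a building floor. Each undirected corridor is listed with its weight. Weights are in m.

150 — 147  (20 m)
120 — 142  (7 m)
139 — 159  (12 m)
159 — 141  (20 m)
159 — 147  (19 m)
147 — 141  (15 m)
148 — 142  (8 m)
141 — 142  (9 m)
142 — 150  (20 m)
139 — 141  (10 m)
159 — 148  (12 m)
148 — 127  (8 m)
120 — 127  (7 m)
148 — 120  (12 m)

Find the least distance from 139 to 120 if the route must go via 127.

Shortest 139→127: 139 → 159 → 148 → 127 = 32
Best 127 to 120: 127 → 120 costing 7
Total via 127: 32 + 7 = 39 m.

39 m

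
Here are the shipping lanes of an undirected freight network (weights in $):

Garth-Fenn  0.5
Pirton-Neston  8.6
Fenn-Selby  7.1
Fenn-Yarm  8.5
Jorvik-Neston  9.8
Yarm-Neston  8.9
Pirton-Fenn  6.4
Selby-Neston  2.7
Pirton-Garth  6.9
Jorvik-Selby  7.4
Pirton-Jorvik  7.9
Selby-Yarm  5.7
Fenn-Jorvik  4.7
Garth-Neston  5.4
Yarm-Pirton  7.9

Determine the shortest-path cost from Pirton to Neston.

$8.6

Enumerating some paths:
Pirton → Fenn → Garth → Neston: 6.4+0.5+5.4 = 12.3
Pirton → Neston: 8.6 = 8.6
Cheapest is Pirton → Neston at $8.6.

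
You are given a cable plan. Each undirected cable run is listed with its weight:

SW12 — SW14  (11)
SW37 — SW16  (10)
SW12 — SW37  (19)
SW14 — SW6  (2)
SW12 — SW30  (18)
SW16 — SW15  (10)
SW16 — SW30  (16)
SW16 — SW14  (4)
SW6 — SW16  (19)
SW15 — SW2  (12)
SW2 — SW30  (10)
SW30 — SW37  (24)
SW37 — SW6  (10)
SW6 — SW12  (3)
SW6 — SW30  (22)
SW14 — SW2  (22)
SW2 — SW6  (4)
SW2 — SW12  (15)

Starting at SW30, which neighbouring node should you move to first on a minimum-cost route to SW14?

Compare a few routes:
SW30 - SW16 - SW14: 16+4 = 20
SW30 - SW2 - SW6 - SW14: 10+4+2 = 16
The minimum is 16 via SW30 - SW2 - SW6 - SW14.
So from SW30 the first move is to SW2.

SW2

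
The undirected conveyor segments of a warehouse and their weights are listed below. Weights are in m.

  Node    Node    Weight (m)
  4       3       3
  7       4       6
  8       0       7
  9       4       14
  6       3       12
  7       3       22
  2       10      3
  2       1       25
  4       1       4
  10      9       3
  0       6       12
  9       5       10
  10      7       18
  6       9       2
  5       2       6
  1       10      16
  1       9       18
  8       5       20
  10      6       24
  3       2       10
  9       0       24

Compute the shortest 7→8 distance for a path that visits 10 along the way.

42 m

Shortest 7→10: 7 → 10 = 18
Best 10 to 8: 10 → 9 → 6 → 0 → 8 costing 24
Total via 10: 18 + 24 = 42 m.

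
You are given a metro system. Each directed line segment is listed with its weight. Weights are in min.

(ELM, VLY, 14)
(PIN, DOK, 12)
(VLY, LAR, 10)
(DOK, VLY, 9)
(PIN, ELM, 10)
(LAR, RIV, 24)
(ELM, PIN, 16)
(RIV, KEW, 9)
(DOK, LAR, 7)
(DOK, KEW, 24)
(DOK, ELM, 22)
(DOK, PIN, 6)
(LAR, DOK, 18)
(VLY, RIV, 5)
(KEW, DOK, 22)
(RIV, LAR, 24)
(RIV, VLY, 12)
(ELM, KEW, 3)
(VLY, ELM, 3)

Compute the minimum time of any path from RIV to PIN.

Compare a few routes:
RIV → KEW → DOK → PIN: 9+22+6 = 37
RIV → VLY → ELM → KEW → DOK → PIN: 12+3+3+22+6 = 46
RIV → VLY → ELM → PIN: 12+3+16 = 31
RIV → VLY → LAR → DOK → PIN: 12+10+18+6 = 46
Cheapest is RIV → VLY → ELM → PIN at 31 min.

31 min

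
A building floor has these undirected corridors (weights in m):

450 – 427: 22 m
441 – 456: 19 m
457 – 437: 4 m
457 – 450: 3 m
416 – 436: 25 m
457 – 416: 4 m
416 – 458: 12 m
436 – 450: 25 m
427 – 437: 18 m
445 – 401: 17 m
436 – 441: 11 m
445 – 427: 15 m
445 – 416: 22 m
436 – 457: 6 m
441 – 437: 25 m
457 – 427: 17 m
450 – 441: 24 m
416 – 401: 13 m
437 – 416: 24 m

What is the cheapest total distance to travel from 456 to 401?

53 m

Running Dijkstra from 456:
456: 0
441: 19  (via 456)
436: 30  (via 441)
457: 36  (via 436)
450: 39  (via 457)
416: 40  (via 457)
437: 40  (via 457)
458: 52  (via 416)
427: 53  (via 457)
401: 53  (via 416)
Shortest route: 456–441–436–457–416–401 = 53 m.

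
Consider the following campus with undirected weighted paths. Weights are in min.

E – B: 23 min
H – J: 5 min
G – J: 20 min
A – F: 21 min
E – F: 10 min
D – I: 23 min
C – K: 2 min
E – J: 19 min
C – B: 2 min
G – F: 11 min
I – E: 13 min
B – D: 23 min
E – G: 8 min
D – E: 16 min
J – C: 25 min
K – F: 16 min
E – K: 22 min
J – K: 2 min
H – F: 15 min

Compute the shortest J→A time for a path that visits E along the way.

Best J to E: J → E costing 19
Shortest E→A: E → F → A = 31
Total via E: 19 + 31 = 50 min.

50 min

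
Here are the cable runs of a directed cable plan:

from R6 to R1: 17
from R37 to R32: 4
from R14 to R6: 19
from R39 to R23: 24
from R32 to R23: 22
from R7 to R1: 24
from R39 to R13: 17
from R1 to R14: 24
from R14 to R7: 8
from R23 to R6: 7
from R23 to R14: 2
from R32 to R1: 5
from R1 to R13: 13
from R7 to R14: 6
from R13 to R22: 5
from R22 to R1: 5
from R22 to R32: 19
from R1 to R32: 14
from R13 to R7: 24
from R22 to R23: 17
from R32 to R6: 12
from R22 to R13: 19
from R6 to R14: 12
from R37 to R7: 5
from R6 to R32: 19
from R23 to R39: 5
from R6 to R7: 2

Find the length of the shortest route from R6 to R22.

35

Candidate routes:
R6 - R32 - R1 - R13 - R22: 19+5+13+5 = 42
R6 - R7 - R1 - R13 - R22: 2+24+13+5 = 44
R6 - R1 - R13 - R22: 17+13+5 = 35
Cheapest is R6 - R1 - R13 - R22 at 35.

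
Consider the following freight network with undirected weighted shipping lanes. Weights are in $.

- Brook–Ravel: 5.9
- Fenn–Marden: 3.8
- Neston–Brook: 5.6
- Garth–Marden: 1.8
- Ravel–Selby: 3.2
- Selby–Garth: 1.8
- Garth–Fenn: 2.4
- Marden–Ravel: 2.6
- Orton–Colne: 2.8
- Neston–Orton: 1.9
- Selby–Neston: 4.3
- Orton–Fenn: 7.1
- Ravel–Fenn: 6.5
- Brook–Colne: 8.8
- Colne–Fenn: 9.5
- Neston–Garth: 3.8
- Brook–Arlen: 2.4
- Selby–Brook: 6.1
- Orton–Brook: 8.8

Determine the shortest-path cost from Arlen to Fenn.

$12.7

Compare a few routes:
Arlen → Brook → Neston → Garth → Fenn: 2.4+5.6+3.8+2.4 = 14.2
Arlen → Brook → Selby → Garth → Fenn: 2.4+6.1+1.8+2.4 = 12.7
Cheapest is Arlen → Brook → Selby → Garth → Fenn at $12.7.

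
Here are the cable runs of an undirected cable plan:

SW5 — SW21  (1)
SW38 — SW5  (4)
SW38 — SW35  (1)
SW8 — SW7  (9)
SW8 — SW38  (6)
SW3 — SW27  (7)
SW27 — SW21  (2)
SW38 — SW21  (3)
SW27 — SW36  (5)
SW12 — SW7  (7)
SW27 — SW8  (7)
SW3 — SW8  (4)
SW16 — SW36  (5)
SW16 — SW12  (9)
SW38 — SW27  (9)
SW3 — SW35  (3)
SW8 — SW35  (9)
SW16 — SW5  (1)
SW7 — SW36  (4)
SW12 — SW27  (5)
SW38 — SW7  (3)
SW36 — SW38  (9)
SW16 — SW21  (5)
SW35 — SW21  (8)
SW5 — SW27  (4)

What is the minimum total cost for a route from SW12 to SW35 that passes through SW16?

15

Best SW12 to SW16: SW12 → SW16 costing 9
Best SW16 to SW35: SW16 → SW5 → SW38 → SW35 costing 6
Total via SW16: 9 + 6 = 15.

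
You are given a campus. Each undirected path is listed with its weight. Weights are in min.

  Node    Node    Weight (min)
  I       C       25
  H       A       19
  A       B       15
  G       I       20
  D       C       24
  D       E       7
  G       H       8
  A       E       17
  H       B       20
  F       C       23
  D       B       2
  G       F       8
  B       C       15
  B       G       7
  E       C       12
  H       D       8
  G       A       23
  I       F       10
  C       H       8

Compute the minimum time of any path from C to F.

Enumerating some paths:
C → H → G → F: 8+8+8 = 24
C → F: 23 = 23
The minimum is 23 min via C → F.

23 min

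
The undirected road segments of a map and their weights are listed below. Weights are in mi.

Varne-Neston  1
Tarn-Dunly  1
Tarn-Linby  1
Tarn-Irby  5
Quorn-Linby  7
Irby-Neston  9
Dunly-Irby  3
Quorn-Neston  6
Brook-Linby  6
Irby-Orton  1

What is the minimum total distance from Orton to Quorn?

13 mi

Shortest distances from Orton:
Orton: 0
Irby: 1  (via Orton)
Dunly: 4  (via Irby)
Tarn: 5  (via Dunly)
Linby: 6  (via Tarn)
Neston: 10  (via Irby)
Varne: 11  (via Neston)
Brook: 12  (via Linby)
Quorn: 13  (via Linby)
Shortest route: Orton → Irby → Dunly → Tarn → Linby → Quorn = 13 mi.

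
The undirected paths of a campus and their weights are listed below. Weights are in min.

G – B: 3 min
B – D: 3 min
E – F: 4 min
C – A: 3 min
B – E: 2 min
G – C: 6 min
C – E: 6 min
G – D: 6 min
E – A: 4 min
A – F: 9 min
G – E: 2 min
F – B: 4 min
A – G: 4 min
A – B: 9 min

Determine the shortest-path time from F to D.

Compare a few routes:
F → B → D: 4+3 = 7
F → E → B → D: 4+2+3 = 9
F → E → G → D: 4+2+6 = 12
The minimum is 7 min via F → B → D.

7 min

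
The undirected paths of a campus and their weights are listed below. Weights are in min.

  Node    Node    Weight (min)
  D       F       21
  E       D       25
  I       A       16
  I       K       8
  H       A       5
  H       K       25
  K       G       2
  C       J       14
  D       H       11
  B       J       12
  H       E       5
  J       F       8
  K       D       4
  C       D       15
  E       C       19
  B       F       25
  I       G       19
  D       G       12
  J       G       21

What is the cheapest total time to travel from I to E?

Candidate routes:
I → A → H → E: 16+5+5 = 26
I → K → G → D → H → E: 8+2+12+11+5 = 38
I → K → D → E: 8+4+25 = 37
I → K → D → H → E: 8+4+11+5 = 28
Cheapest is I → A → H → E at 26 min.

26 min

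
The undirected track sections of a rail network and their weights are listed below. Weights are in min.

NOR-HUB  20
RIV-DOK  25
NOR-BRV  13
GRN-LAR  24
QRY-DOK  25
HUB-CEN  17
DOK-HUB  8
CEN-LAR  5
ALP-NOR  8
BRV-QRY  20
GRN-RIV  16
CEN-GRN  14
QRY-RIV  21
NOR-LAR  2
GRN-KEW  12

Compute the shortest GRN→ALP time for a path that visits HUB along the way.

Shortest GRN→HUB: GRN–CEN–HUB = 31
Shortest HUB→ALP: HUB–NOR–ALP = 28
Total via HUB: 31 + 28 = 59 min.

59 min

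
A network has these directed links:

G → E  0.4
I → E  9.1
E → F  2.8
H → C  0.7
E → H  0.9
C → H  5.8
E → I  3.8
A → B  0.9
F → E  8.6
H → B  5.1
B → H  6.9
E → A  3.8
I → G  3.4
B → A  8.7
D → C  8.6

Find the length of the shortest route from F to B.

13.3

Settle nodes by increasing distance from F:
F: 0
E: 8.6  (via F)
H: 9.5  (via E)
C: 10.2  (via H)
A: 12.4  (via E)
I: 12.4  (via E)
B: 13.3  (via A)
Shortest route: F–E–A–B = 13.3.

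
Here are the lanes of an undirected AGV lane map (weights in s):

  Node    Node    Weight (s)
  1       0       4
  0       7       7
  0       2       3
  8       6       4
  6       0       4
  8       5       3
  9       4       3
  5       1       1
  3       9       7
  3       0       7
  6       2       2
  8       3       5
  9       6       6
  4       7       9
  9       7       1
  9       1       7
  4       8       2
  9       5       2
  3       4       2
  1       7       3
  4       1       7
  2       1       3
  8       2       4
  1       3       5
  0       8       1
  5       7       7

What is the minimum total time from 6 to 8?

Compare a few routes:
6–2–8: 2+4 = 6
6–0–8: 4+1 = 5
6–8: 4 = 4
The minimum is 4 s via 6–8.

4 s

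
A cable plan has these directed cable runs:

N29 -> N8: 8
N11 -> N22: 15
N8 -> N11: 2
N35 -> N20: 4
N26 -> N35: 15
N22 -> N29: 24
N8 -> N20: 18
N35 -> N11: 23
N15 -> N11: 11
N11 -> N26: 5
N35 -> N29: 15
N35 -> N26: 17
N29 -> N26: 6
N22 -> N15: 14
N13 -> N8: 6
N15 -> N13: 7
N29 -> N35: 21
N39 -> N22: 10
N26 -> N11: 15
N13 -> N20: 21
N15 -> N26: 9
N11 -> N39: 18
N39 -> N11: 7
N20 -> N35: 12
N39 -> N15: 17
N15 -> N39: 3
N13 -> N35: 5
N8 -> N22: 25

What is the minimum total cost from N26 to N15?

Compare a few routes:
N26 - N11 - N22 - N15: 15+15+14 = 44
N26 - N11 - N39 - N15: 15+18+17 = 50
N26 - N11 - N39 - N22 - N15: 15+18+10+14 = 57
N26 - N35 - N11 - N22 - N15: 15+23+15+14 = 67
Cheapest is N26 - N11 - N22 - N15 at 44.

44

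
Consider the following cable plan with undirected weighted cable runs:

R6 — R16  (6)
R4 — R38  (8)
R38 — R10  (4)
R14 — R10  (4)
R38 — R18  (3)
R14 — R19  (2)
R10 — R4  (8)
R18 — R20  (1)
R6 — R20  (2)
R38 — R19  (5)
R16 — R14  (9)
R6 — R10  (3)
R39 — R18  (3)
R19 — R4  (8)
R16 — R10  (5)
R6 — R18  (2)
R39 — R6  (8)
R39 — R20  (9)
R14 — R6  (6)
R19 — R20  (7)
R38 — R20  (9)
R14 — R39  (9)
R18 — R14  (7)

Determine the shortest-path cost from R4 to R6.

Enumerating some paths:
R4 - R10 - R6: 8+3 = 11
R4 - R38 - R18 - R6: 8+3+2 = 13
Cheapest is R4 - R10 - R6 at 11.

11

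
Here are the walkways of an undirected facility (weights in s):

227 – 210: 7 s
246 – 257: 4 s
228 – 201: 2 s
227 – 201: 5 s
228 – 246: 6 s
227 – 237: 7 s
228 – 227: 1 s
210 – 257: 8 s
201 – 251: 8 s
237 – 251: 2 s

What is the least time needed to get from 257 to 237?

18 s

Compare a few routes:
257 - 246 - 228 - 227 - 237: 4+6+1+7 = 18
257 - 246 - 228 - 201 - 227 - 237: 4+6+2+5+7 = 24
257 - 246 - 228 - 201 - 251 - 237: 4+6+2+8+2 = 22
257 - 210 - 227 - 237: 8+7+7 = 22
Cheapest is 257 - 246 - 228 - 227 - 237 at 18 s.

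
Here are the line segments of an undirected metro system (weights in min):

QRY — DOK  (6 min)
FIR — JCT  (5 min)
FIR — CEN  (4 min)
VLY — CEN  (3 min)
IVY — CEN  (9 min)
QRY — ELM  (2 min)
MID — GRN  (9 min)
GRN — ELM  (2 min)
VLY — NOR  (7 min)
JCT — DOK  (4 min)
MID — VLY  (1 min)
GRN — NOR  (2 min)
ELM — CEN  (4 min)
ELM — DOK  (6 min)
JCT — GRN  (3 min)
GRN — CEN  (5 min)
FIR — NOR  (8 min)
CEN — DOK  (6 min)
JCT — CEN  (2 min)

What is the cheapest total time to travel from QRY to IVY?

15 min

Compare a few routes:
QRY–ELM–GRN–JCT–CEN–IVY: 2+2+3+2+9 = 18
QRY–ELM–GRN–CEN–IVY: 2+2+5+9 = 18
QRY–DOK–CEN–IVY: 6+6+9 = 21
QRY–ELM–CEN–IVY: 2+4+9 = 15
The minimum is 15 min via QRY–ELM–CEN–IVY.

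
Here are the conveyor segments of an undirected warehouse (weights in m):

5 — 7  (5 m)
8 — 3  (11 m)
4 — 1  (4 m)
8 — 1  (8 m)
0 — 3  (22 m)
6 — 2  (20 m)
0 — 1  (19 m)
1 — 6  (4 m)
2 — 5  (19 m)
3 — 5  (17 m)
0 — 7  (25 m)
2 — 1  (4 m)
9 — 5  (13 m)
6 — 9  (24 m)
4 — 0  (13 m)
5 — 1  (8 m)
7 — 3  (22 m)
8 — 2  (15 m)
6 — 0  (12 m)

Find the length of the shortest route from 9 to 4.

Shortest distances from 9:
9: 0
5: 13  (via 9)
7: 18  (via 5)
1: 21  (via 5)
6: 24  (via 9)
2: 25  (via 1)
4: 25  (via 1)
Shortest route: 9 → 5 → 1 → 4 = 25 m.

25 m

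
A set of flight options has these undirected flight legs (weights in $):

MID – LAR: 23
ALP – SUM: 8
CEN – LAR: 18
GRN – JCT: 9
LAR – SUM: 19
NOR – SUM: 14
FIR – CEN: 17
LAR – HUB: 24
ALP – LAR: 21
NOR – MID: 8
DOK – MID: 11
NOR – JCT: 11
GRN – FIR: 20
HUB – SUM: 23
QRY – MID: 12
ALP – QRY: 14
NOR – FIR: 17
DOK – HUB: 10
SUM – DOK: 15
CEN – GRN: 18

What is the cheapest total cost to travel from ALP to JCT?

Enumerating some paths:
ALP - SUM - NOR - JCT: 8+14+11 = 33
ALP - QRY - MID - NOR - JCT: 14+12+8+11 = 45
ALP - SUM - DOK - MID - NOR - JCT: 8+15+11+8+11 = 53
The minimum is $33 via ALP - SUM - NOR - JCT.

$33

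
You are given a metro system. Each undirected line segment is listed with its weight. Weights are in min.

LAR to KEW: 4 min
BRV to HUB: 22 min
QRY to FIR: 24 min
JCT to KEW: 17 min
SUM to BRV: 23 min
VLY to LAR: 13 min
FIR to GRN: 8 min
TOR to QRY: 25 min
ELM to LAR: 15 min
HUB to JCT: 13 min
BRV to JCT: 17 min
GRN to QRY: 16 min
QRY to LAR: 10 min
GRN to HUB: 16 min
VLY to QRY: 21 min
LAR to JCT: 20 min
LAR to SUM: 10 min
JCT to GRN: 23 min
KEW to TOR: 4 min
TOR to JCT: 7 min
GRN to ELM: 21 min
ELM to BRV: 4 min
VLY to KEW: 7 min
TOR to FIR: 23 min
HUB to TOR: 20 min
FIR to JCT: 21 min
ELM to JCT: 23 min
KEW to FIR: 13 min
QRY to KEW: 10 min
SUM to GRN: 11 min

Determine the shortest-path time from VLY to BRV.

Enumerating some paths:
VLY → KEW → LAR → ELM → BRV: 7+4+15+4 = 30
VLY → KEW → TOR → JCT → BRV: 7+4+7+17 = 35
VLY → LAR → ELM → BRV: 13+15+4 = 32
The minimum is 30 min via VLY → KEW → LAR → ELM → BRV.

30 min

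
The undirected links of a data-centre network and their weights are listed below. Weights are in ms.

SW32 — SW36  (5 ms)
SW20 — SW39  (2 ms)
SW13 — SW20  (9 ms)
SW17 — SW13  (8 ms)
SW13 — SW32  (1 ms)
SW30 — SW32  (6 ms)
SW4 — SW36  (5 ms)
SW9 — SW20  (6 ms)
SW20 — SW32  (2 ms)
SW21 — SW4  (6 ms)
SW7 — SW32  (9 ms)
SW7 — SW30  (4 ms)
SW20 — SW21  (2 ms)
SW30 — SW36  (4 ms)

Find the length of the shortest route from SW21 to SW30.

Compare a few routes:
SW21 → SW20 → SW32 → SW36 → SW30: 2+2+5+4 = 13
SW21 → SW4 → SW36 → SW30: 6+5+4 = 15
SW21 → SW20 → SW32 → SW30: 2+2+6 = 10
Cheapest is SW21 → SW20 → SW32 → SW30 at 10 ms.

10 ms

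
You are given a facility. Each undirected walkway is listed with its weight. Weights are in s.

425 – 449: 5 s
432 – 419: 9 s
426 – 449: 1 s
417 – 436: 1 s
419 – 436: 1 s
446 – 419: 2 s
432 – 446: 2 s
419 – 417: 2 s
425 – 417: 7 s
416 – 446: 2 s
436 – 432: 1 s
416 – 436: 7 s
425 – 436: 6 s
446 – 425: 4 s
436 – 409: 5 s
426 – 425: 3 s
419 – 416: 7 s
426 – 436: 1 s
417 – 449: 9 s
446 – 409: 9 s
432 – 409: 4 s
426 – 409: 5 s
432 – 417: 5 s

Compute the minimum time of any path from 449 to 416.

7 s

Compare a few routes:
449 - 426 - 436 - 417 - 419 - 446 - 416: 1+1+1+2+2+2 = 9
449 - 426 - 436 - 419 - 446 - 416: 1+1+1+2+2 = 7
Cheapest is 449 - 426 - 436 - 419 - 446 - 416 at 7 s.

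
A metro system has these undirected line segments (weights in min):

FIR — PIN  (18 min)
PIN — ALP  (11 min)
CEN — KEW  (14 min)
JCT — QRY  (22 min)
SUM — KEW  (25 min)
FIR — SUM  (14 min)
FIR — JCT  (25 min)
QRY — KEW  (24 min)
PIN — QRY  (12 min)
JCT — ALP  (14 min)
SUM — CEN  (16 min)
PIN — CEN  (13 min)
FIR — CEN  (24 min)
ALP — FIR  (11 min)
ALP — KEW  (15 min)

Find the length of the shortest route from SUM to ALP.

25 min

Running Dijkstra from SUM:
SUM: 0
FIR: 14  (via SUM)
CEN: 16  (via SUM)
KEW: 25  (via SUM)
ALP: 25  (via FIR)
Shortest route: SUM–FIR–ALP = 25 min.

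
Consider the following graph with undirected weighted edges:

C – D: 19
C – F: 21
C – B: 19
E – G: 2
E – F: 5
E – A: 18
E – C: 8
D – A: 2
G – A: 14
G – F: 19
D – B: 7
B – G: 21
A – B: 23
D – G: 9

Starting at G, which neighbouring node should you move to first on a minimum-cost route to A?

Compare a few routes:
G–E–A: 2+18 = 20
G–A: 14 = 14
G–D–A: 9+2 = 11
The minimum is 11 via G–D–A.
So from G the first move is to D.

D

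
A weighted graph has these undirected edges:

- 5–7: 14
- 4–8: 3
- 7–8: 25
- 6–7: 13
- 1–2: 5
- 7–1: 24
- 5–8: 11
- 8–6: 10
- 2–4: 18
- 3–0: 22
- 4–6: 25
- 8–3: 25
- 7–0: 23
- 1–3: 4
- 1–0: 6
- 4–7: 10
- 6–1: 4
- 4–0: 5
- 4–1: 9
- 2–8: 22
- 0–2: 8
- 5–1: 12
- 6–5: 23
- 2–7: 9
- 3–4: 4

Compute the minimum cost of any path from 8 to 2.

Shortest distances from 8:
8: 0
4: 3  (via 8)
3: 7  (via 4)
0: 8  (via 4)
6: 10  (via 8)
1: 11  (via 3)
5: 11  (via 8)
7: 13  (via 4)
2: 16  (via 0)
Shortest route: 8 → 4 → 0 → 2 = 16.

16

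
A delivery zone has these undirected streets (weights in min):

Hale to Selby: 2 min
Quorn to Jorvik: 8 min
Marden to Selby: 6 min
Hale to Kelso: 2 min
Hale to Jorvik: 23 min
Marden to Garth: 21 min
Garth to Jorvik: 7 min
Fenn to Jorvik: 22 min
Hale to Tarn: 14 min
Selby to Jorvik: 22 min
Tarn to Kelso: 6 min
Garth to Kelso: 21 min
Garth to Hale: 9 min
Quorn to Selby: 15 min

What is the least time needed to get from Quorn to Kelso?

19 min

Compare a few routes:
Quorn → Jorvik → Garth → Hale → Kelso: 8+7+9+2 = 26
Quorn → Selby → Hale → Kelso: 15+2+2 = 19
Cheapest is Quorn → Selby → Hale → Kelso at 19 min.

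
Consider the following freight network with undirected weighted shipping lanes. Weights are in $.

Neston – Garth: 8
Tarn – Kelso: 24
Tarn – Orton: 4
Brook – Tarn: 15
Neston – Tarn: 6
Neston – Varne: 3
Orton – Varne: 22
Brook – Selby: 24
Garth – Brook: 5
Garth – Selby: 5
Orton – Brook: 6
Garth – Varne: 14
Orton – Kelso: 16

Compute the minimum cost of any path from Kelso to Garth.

Candidate routes:
Kelso → Orton → Brook → Garth: 16+6+5 = 27
Kelso → Orton → Tarn → Neston → Garth: 16+4+6+8 = 34
Cheapest is Kelso → Orton → Brook → Garth at $27.

$27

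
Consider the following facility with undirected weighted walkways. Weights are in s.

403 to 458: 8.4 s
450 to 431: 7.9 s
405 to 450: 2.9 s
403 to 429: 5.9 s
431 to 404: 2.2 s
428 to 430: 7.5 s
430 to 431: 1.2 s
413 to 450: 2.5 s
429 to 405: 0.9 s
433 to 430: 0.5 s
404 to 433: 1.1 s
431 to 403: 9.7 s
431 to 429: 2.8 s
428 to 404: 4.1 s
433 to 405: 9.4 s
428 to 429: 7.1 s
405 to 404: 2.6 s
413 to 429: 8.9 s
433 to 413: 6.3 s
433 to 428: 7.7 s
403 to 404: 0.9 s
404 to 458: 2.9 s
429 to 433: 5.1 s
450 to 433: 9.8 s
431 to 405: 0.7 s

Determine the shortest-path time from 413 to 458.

Candidate routes:
413 - 450 - 405 - 404 - 458: 2.5+2.9+2.6+2.9 = 10.9
413 - 433 - 404 - 458: 6.3+1.1+2.9 = 10.3
Cheapest is 413 - 433 - 404 - 458 at 10.3 s.

10.3 s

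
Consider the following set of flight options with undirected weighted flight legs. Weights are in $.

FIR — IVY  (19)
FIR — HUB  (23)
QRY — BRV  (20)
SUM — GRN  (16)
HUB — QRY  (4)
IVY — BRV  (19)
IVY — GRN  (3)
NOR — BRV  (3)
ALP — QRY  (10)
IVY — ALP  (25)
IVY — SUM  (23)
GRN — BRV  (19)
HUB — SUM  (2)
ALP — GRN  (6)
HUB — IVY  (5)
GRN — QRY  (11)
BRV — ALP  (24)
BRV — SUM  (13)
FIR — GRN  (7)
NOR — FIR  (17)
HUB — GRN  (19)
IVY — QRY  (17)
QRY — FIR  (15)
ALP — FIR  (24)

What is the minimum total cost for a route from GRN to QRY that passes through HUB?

$12

Shortest GRN→HUB: GRN–IVY–HUB = 8
Shortest HUB→QRY: HUB–QRY = 4
Total via HUB: 8 + 4 = $12.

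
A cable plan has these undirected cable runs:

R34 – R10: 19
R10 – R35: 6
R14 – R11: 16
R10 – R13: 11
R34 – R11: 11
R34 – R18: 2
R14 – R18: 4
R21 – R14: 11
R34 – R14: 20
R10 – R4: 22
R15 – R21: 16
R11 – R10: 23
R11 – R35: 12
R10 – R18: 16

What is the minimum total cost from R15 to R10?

Compare a few routes:
R15–R21–R14–R18–R10: 16+11+4+16 = 47
R15–R21–R14–R11–R35–R10: 16+11+16+12+6 = 61
R15–R21–R14–R18–R34–R11–R35–R10: 16+11+4+2+11+12+6 = 62
R15–R21–R14–R18–R34–R10: 16+11+4+2+19 = 52
Cheapest is R15–R21–R14–R18–R10 at 47.

47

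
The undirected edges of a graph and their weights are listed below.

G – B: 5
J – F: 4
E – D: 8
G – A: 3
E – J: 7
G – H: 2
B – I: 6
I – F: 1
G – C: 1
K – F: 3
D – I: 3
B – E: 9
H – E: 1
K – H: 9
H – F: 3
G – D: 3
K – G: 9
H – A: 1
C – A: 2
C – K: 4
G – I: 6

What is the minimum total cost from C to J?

10

Shortest distances from C:
C: 0
G: 1  (via C)
A: 2  (via C)
H: 3  (via G)
D: 4  (via G)
E: 4  (via H)
K: 4  (via C)
B: 6  (via G)
F: 6  (via H)
I: 7  (via G)
J: 10  (via F)
Shortest route: C → G → H → F → J = 10.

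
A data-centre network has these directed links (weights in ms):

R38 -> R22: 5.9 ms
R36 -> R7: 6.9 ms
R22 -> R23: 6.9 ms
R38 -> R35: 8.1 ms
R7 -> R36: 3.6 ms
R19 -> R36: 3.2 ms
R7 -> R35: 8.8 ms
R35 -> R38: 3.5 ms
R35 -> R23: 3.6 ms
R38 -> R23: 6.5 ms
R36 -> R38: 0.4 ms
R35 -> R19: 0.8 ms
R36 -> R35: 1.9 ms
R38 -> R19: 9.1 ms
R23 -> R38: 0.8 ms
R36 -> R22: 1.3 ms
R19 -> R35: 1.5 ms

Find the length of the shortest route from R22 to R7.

26.7 ms

Settle nodes by increasing distance from R22:
R22: 0
R23: 6.9  (via R22)
R38: 7.7  (via R23)
R35: 15.8  (via R38)
R19: 16.6  (via R35)
R36: 19.8  (via R19)
R7: 26.7  (via R36)
Shortest route: R22–R23–R38–R35–R19–R36–R7 = 26.7 ms.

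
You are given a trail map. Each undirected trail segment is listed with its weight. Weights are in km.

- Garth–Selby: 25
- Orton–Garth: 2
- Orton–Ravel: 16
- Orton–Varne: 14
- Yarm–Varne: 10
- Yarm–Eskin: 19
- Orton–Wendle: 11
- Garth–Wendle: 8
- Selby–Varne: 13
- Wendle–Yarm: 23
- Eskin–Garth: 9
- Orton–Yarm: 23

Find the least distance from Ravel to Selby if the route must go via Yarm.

Shortest Ravel→Yarm: Ravel → Orton → Yarm = 39
Shortest Yarm→Selby: Yarm → Varne → Selby = 23
Total via Yarm: 39 + 23 = 62 km.

62 km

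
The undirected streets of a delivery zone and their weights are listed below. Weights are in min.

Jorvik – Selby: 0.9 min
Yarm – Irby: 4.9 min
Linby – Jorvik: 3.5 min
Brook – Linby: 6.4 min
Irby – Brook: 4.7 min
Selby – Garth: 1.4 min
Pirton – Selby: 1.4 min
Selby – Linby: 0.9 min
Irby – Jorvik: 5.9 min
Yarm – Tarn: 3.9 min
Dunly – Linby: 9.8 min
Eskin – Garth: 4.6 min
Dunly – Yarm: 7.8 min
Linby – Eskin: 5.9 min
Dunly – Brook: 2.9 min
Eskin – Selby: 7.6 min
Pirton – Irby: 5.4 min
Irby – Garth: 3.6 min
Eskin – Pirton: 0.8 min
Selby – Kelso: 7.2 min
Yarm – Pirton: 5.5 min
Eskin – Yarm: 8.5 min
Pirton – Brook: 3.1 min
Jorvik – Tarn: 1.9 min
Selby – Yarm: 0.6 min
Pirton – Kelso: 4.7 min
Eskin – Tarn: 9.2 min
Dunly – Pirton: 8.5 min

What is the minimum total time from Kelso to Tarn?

8.9 min

Candidate routes:
Kelso–Pirton–Selby–Jorvik–Tarn: 4.7+1.4+0.9+1.9 = 8.9
Kelso–Selby–Jorvik–Tarn: 7.2+0.9+1.9 = 10
The minimum is 8.9 min via Kelso–Pirton–Selby–Jorvik–Tarn.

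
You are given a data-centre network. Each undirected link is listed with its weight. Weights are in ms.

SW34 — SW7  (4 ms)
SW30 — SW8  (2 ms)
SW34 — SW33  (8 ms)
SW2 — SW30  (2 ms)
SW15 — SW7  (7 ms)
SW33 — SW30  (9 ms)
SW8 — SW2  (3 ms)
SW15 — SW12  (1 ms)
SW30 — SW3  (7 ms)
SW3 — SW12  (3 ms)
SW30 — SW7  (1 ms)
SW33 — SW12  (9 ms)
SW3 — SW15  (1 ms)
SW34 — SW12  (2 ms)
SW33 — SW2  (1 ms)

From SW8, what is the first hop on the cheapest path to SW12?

SW30

Compare a few routes:
SW8 - SW30 - SW7 - SW34 - SW12: 2+1+4+2 = 9
SW8 - SW30 - SW7 - SW15 - SW12: 2+1+7+1 = 11
SW8 - SW30 - SW3 - SW15 - SW12: 2+7+1+1 = 11
The minimum is 9 ms via SW8 - SW30 - SW7 - SW34 - SW12.
So from SW8 the first move is to SW30.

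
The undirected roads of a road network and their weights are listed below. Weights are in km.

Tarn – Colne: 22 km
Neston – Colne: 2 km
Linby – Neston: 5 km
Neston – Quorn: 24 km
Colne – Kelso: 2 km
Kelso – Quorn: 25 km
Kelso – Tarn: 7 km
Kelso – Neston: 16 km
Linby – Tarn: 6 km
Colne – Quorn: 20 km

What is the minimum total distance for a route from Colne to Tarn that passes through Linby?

Shortest Colne→Linby: Colne → Neston → Linby = 7
Best Linby to Tarn: Linby → Tarn costing 6
Total via Linby: 7 + 6 = 13 km.

13 km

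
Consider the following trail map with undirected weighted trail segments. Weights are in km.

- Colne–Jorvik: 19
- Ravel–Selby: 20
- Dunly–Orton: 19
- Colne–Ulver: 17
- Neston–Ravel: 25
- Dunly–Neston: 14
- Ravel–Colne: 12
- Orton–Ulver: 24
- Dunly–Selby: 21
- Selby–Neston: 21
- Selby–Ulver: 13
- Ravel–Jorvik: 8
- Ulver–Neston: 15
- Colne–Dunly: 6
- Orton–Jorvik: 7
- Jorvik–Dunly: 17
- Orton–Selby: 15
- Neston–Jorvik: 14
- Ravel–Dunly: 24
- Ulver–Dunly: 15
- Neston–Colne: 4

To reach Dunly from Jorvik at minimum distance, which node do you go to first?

Candidate routes:
Jorvik → Neston → Colne → Dunly: 14+4+6 = 24
Jorvik → Dunly: 17 = 17
The minimum is 17 km via Jorvik → Dunly.
So from Jorvik the first move is to Dunly.

Dunly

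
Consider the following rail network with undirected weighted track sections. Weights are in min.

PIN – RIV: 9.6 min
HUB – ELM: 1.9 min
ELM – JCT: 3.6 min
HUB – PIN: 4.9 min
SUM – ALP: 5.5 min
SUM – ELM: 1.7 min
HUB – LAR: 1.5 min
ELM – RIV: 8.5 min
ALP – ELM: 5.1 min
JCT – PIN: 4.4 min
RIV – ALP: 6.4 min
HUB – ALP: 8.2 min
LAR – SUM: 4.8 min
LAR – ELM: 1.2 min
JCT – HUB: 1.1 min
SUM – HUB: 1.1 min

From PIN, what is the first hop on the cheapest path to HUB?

HUB

Candidate routes:
PIN–JCT–ELM–HUB: 4.4+3.6+1.9 = 9.9
PIN–HUB: 4.9 = 4.9
PIN–JCT–HUB: 4.4+1.1 = 5.5
Cheapest is PIN–HUB at 4.9 min.
So from PIN the first move is to HUB.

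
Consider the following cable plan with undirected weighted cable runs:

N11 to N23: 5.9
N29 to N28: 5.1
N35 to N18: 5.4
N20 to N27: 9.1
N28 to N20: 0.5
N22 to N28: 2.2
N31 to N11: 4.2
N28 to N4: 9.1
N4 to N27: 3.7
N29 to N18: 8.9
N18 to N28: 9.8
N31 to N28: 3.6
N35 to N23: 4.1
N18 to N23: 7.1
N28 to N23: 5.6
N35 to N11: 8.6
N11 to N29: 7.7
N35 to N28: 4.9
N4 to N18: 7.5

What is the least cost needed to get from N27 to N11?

17.4

Enumerating some paths:
N27 → N20 → N28 → N23 → N11: 9.1+0.5+5.6+5.9 = 21.1
N27 → N20 → N28 → N31 → N11: 9.1+0.5+3.6+4.2 = 17.4
N27 → N4 → N28 → N31 → N11: 3.7+9.1+3.6+4.2 = 20.6
N27 → N20 → N28 → N29 → N11: 9.1+0.5+5.1+7.7 = 22.4
The minimum is 17.4 via N27 → N20 → N28 → N31 → N11.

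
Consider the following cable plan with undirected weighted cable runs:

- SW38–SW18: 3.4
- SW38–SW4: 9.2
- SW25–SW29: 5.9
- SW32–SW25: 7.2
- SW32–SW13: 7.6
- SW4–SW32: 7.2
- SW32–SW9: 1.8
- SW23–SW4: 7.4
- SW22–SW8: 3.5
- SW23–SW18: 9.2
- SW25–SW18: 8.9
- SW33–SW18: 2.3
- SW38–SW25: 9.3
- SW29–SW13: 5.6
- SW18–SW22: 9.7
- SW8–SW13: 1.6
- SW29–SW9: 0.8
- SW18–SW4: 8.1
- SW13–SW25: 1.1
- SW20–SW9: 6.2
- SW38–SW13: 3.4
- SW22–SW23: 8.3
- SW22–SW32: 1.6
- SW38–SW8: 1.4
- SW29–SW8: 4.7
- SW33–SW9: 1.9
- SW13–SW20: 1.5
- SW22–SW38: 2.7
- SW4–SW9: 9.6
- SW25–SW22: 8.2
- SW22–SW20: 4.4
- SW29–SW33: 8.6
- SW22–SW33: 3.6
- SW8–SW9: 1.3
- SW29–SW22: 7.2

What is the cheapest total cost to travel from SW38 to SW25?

Enumerating some paths:
SW38–SW13–SW25: 3.4+1.1 = 4.5
SW38–SW8–SW13–SW25: 1.4+1.6+1.1 = 4.1
The minimum is 4.1 via SW38–SW8–SW13–SW25.

4.1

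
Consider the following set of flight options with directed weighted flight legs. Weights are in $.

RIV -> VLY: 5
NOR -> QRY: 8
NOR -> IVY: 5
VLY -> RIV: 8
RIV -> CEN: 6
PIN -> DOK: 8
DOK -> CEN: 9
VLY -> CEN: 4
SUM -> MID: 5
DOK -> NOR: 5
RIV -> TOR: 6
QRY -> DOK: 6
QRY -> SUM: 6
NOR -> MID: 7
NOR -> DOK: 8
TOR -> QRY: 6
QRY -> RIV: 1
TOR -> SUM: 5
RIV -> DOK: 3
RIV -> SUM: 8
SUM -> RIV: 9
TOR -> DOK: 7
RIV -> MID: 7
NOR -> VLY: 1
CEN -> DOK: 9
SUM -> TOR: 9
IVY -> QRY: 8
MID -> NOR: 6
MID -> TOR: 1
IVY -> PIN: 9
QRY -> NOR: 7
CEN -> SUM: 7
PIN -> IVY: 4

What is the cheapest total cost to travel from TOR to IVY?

$17

Shortest distances from TOR:
TOR: 0
SUM: 5  (via TOR)
QRY: 6  (via TOR)
DOK: 7  (via TOR)
RIV: 7  (via QRY)
MID: 10  (via SUM)
VLY: 12  (via RIV)
NOR: 12  (via DOK)
CEN: 13  (via RIV)
IVY: 17  (via NOR)
Shortest route: TOR–DOK–NOR–IVY = $17.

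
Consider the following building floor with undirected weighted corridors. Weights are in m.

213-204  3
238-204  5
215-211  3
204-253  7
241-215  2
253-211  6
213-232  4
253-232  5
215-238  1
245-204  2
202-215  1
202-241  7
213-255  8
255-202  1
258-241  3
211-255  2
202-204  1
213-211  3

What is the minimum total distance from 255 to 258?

Settle nodes by increasing distance from 255:
255: 0
202: 1  (via 255)
215: 2  (via 202)
204: 2  (via 202)
211: 2  (via 255)
238: 3  (via 215)
245: 4  (via 204)
241: 4  (via 215)
213: 5  (via 204)
258: 7  (via 241)
Shortest route: 255 → 202 → 215 → 241 → 258 = 7 m.

7 m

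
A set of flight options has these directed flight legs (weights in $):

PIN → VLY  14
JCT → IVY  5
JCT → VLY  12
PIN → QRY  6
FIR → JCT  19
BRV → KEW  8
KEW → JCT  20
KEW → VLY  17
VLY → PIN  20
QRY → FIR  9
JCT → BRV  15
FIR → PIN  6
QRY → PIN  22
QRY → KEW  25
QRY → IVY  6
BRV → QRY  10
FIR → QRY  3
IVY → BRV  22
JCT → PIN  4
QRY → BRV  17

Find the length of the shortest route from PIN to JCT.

Compare a few routes:
PIN–QRY–KEW–JCT: 6+25+20 = 51
PIN–QRY–FIR–JCT: 6+9+19 = 34
The minimum is $34 via PIN–QRY–FIR–JCT.

$34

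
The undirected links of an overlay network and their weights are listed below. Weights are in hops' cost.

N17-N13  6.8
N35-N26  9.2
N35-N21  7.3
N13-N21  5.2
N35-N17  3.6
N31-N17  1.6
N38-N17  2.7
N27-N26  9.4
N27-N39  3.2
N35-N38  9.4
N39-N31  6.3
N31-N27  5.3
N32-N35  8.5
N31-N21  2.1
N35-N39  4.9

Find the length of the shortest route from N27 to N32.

Shortest distances from N27:
N27: 0
N39: 3.2  (via N27)
N31: 5.3  (via N27)
N17: 6.9  (via N31)
N21: 7.4  (via N31)
N35: 8.1  (via N39)
N26: 9.4  (via N27)
N38: 9.6  (via N17)
N13: 12.6  (via N21)
N32: 16.6  (via N35)
Shortest route: N27–N39–N35–N32 = 16.6 hops' cost.

16.6 hops' cost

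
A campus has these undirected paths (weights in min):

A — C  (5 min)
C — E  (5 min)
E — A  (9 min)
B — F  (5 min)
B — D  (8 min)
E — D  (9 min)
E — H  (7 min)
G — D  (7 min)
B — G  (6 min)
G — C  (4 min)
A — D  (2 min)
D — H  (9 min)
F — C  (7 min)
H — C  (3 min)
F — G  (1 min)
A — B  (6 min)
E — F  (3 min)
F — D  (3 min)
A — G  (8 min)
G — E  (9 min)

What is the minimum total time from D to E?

Running Dijkstra from D:
D: 0
A: 2  (via D)
F: 3  (via D)
G: 4  (via F)
E: 6  (via F)
Shortest route: D–F–E = 6 min.

6 min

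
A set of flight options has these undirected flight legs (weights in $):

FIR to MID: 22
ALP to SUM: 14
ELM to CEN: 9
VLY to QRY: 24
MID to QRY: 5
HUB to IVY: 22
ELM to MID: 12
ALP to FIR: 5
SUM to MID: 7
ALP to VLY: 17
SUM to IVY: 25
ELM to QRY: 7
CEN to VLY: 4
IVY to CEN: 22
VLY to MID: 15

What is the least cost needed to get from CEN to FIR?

Shortest distances from CEN:
CEN: 0
VLY: 4  (via CEN)
ELM: 9  (via CEN)
QRY: 16  (via ELM)
MID: 19  (via VLY)
ALP: 21  (via VLY)
IVY: 22  (via CEN)
SUM: 26  (via MID)
FIR: 26  (via ALP)
Shortest route: CEN–VLY–ALP–FIR = $26.

$26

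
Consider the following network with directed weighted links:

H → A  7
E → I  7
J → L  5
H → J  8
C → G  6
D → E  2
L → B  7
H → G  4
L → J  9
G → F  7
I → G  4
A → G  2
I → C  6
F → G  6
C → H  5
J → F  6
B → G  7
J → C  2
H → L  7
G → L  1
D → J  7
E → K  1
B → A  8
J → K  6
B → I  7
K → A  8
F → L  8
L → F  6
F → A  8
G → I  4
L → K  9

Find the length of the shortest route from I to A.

18

Settle nodes by increasing distance from I:
I: 0
G: 4  (via I)
L: 5  (via G)
C: 6  (via I)
F: 11  (via G)
H: 11  (via C)
B: 12  (via L)
J: 14  (via L)
K: 14  (via L)
A: 18  (via H)
Shortest route: I–C–H–A = 18.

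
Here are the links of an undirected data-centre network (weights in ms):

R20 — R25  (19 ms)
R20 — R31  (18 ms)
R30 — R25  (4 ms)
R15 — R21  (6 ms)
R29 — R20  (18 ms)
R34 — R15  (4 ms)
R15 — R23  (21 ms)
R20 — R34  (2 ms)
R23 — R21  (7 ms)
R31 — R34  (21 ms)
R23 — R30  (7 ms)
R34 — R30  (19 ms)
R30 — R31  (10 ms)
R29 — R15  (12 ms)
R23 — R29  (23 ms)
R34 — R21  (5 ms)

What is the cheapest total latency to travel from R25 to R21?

18 ms

Settle nodes by increasing distance from R25:
R25: 0
R30: 4  (via R25)
R23: 11  (via R30)
R31: 14  (via R30)
R21: 18  (via R23)
Shortest route: R25–R30–R23–R21 = 18 ms.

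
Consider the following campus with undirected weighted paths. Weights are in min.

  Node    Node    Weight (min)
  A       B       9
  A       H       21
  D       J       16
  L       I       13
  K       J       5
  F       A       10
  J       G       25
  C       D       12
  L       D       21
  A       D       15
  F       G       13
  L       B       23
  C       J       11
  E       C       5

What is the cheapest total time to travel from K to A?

36 min

Shortest distances from K:
K: 0
J: 5  (via K)
C: 16  (via J)
D: 21  (via J)
E: 21  (via C)
G: 30  (via J)
A: 36  (via D)
Shortest route: K → J → D → A = 36 min.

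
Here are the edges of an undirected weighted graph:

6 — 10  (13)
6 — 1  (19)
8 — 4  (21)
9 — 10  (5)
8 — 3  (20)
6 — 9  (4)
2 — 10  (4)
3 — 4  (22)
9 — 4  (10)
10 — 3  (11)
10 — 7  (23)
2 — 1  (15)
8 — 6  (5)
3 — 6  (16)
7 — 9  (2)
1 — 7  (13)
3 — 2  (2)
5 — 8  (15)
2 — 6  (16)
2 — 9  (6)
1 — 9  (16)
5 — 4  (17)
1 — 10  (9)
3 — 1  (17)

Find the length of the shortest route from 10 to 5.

29

Compare a few routes:
10–6–8–5: 13+5+15 = 33
10–9–4–5: 5+10+17 = 32
10–9–6–8–5: 5+4+5+15 = 29
The minimum is 29 via 10–9–6–8–5.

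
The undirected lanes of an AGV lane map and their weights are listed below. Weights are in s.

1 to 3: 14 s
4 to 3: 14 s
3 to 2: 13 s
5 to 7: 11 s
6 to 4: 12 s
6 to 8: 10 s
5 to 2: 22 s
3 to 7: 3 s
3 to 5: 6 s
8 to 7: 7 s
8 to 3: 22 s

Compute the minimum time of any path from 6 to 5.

Shortest distances from 6:
6: 0
8: 10  (via 6)
4: 12  (via 6)
7: 17  (via 8)
3: 20  (via 7)
5: 26  (via 3)
Shortest route: 6–8–7–3–5 = 26 s.

26 s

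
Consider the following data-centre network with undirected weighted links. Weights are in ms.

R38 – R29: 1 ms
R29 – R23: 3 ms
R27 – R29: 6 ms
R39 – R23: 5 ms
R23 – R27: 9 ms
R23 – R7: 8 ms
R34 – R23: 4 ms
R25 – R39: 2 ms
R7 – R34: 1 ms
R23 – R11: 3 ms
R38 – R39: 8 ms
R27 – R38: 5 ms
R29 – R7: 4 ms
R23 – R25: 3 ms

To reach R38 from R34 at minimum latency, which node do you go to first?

R7

Compare a few routes:
R34–R23–R29–R38: 4+3+1 = 8
R34–R7–R29–R38: 1+4+1 = 6
The minimum is 6 ms via R34–R7–R29–R38.
So from R34 the first move is to R7.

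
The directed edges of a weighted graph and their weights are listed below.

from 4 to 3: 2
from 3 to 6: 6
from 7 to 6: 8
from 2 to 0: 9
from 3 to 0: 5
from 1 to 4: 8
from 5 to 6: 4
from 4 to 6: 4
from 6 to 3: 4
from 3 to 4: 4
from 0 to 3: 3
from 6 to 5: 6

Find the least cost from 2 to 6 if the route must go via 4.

Shortest 2→4: 2 → 0 → 3 → 4 = 16
Shortest 4→6: 4 → 6 = 4
Total via 4: 16 + 4 = 20.

20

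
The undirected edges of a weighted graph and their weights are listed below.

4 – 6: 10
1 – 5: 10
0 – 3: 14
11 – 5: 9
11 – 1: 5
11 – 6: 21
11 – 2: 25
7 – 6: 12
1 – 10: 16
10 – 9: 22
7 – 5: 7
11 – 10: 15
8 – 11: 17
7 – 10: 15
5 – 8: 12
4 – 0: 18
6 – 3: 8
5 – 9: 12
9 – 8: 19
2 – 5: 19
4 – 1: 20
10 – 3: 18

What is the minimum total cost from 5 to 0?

41

Settle nodes by increasing distance from 5:
5: 0
7: 7  (via 5)
11: 9  (via 5)
1: 10  (via 5)
8: 12  (via 5)
9: 12  (via 5)
2: 19  (via 5)
6: 19  (via 7)
10: 22  (via 7)
3: 27  (via 6)
4: 29  (via 6)
0: 41  (via 3)
Shortest route: 5–7–6–3–0 = 41.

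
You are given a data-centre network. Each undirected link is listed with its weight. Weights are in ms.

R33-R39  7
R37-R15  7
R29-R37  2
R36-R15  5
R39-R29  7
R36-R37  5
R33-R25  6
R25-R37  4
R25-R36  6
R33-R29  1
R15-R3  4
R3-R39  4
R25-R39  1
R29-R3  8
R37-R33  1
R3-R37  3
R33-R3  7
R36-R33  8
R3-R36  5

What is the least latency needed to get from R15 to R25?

9 ms

Compare a few routes:
R15–R3–R39–R25: 4+4+1 = 9
R15–R36–R25: 5+6 = 11
R15–R3–R37–R25: 4+3+4 = 11
R15–R37–R25: 7+4 = 11
The minimum is 9 ms via R15–R3–R39–R25.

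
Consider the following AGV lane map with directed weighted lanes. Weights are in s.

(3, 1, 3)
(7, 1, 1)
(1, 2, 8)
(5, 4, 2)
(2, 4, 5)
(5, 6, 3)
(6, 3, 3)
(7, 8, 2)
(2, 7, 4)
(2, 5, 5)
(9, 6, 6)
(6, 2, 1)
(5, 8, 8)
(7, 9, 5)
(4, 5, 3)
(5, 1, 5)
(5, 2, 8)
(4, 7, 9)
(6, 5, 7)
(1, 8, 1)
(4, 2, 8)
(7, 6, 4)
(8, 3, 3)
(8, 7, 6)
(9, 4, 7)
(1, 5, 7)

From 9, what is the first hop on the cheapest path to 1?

6

Compare a few routes:
9 → 6 → 3 → 1: 6+3+3 = 12
9 → 4 → 5 → 1: 7+3+5 = 15
The minimum is 12 s via 9 → 6 → 3 → 1.
So from 9 the first move is to 6.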